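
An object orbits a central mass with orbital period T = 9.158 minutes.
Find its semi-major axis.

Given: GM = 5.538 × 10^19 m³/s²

Convert to SI: T = 9.158 minutes = 549.48 s.
Invert Kepler's third law: a = (GM · T² / (4π²))^(1/3).
Substituting T = 549.48 s and GM = 5.538e+19 m³/s²:
a = (5.538e+19 · (549.48)² / (4π²))^(1/3) m
a ≈ 7.51e+07 m = 75.1 Mm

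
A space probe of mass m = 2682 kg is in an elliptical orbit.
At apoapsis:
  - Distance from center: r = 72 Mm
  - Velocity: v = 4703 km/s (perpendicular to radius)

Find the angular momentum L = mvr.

Convert to SI: r = 72 Mm = 7.2e+07 m; v = 4703 km/s = 4.703e+06 m/s.
Since v is perpendicular to r, L = m · v · r.
L = 2682 · 4.703e+06 · 7.2e+07 kg·m²/s ≈ 9.082e+17 kg·m²/s.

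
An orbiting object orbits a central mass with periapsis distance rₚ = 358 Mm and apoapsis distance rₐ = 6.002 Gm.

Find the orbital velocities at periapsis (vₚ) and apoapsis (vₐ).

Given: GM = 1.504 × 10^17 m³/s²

Convert to SI: rₚ = 358 Mm = 3.58e+08 m; rₐ = 6.002 Gm = 6.002e+09 m.
Use the vis-viva equation v² = GM(2/r − 1/a) with a = (rₚ + rₐ)/2 = (3.58e+08 + 6.002e+09)/2 = 3.18e+09 m.
vₚ = √(GM · (2/rₚ − 1/a)) = √(1.504e+17 · (2/3.58e+08 − 1/3.18e+09)) m/s ≈ 2.816e+04 m/s = 28.16 km/s.
vₐ = √(GM · (2/rₐ − 1/a)) = √(1.504e+17 · (2/6.002e+09 − 1/3.18e+09)) m/s ≈ 1680 m/s = 1.68 km/s.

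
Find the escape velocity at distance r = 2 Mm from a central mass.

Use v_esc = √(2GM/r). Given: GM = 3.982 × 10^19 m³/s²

Convert to SI: r = 2 Mm = 2e+06 m.
Escape velocity comes from setting total energy to zero: ½v² − GM/r = 0 ⇒ v_esc = √(2GM / r).
v_esc = √(2 · 3.982e+19 / 2e+06) m/s ≈ 6.31e+06 m/s = 6310 km/s.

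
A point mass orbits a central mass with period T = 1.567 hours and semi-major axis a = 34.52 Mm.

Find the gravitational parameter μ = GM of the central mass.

Convert to SI: T = 1.567 hours = 5641.2 s; a = 34.52 Mm = 3.452e+07 m.
GM = 4π² · a³ / T².
GM = 4π² · (3.452e+07)³ / (5641.2)² m³/s² ≈ 5.103e+16 m³/s² = 5.103 × 10^16 m³/s².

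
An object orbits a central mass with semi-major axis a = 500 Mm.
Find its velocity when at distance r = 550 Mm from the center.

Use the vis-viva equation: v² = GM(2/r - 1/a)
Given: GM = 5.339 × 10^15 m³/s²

Convert to SI: a = 500 Mm = 5e+08 m; r = 550 Mm = 5.5e+08 m.
Vis-viva: v = √(GM · (2/r − 1/a)).
2/r − 1/a = 2/5.5e+08 − 1/5e+08 = 1.63636e-09 m⁻¹.
v = √(5.339e+15 · 1.63636e-09) m/s ≈ 2956 m/s = 2.956 km/s.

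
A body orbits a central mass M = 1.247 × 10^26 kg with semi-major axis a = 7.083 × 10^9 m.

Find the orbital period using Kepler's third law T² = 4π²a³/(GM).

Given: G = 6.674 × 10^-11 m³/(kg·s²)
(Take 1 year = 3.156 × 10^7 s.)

GM = G · M = 6.674e-11 · 1.247e+26 = 8.32248e+15 m³/s².
Kepler's third law: T = 2π √(a³ / GM).
Substituting a = 7.083e+09 m and GM = 8.32248e+15 m³/s²:
T = 2π √((7.083e+09)³ / 8.32248e+15) s
T ≈ 4.106e+07 s = 1.301 years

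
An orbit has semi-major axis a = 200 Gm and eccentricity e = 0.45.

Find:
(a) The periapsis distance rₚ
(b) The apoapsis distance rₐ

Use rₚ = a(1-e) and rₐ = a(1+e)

Convert to SI: a = 200 Gm = 2e+11 m.
(a) rₚ = a(1 − e) = 2e+11 · (1 − 0.45) = 2e+11 · 0.55 ≈ 1.1e+11 m = 110 Gm.
(b) rₐ = a(1 + e) = 2e+11 · (1 + 0.45) = 2e+11 · 1.45 ≈ 2.9e+11 m = 290 Gm.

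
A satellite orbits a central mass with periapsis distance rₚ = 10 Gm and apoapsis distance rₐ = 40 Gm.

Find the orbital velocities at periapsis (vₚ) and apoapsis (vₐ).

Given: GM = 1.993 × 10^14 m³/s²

Convert to SI: rₚ = 10 Gm = 1e+10 m; rₐ = 40 Gm = 4e+10 m.
Use the vis-viva equation v² = GM(2/r − 1/a) with a = (rₚ + rₐ)/2 = (1e+10 + 4e+10)/2 = 2.5e+10 m.
vₚ = √(GM · (2/rₚ − 1/a)) = √(1.993e+14 · (2/1e+10 − 1/2.5e+10)) m/s ≈ 178.6 m/s = 178.6 m/s.
vₐ = √(GM · (2/rₐ − 1/a)) = √(1.993e+14 · (2/4e+10 − 1/2.5e+10)) m/s ≈ 44.64 m/s = 44.64 m/s.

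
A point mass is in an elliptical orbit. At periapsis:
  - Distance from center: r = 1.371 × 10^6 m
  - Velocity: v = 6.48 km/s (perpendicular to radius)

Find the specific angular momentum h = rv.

Convert to SI: v = 6.48 km/s = 6480 m/s.
With v perpendicular to r, h = r · v.
h = 1.371e+06 · 6480 m²/s ≈ 8.884e+09 m²/s.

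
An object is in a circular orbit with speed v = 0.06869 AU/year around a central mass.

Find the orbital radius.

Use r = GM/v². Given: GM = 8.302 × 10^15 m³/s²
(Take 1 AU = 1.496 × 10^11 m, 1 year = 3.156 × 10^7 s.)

Convert to SI: v = 0.06869 AU/year = 325.603 m/s.
For a circular orbit, v² = GM / r, so r = GM / v².
r = 8.302e+15 / (325.603)² m ≈ 7.831e+10 m = 0.5234 AU.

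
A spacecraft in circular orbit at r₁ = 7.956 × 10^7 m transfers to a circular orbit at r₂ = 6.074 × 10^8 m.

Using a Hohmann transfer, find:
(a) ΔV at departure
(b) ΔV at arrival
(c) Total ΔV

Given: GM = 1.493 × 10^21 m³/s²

Transfer semi-major axis: a_t = (r₁ + r₂)/2 = (7.956e+07 + 6.074e+08)/2 = 3.4348e+08 m.
Circular speeds: v₁ = √(GM/r₁) = 4.33194e+06 m/s, v₂ = √(GM/r₂) = 1.56781e+06 m/s.
Transfer speeds (vis-viva v² = GM(2/r − 1/a_t)): v₁ᵗ = 5.76062e+06 m/s, v₂ᵗ = 754552 m/s.
(a) ΔV₁ = |v₁ᵗ − v₁| ≈ 1.429e+06 m/s = 1429 km/s.
(b) ΔV₂ = |v₂ − v₂ᵗ| ≈ 8.133e+05 m/s = 813.3 km/s.
(c) ΔV_total = ΔV₁ + ΔV₂ ≈ 2.242e+06 m/s = 2242 km/s.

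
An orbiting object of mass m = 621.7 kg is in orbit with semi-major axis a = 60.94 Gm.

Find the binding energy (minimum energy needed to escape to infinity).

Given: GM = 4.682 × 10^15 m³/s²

Convert to SI: a = 60.94 Gm = 6.094e+10 m.
Total orbital energy is E = −GMm/(2a); binding energy is E_bind = −E = GMm/(2a).
E_bind = 4.682e+15 · 621.7 / (2 · 6.094e+10) J ≈ 2.388e+07 J = 23.88 MJ.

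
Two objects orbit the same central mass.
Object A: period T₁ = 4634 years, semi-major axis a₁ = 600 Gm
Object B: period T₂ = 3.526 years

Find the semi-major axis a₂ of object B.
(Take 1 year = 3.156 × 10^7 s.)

Convert to SI: T₁ = 4634 years = 1.46249e+11 s; a₁ = 600 Gm = 6e+11 m; T₂ = 3.526 years = 1.11281e+08 s.
Kepler's third law: (T₁/T₂)² = (a₁/a₂)³ ⇒ a₂ = a₁ · (T₂/T₁)^(2/3).
T₂/T₁ = 1.11281e+08 / 1.46249e+11 = 0.000760898.
a₂ = 6e+11 · (0.000760898)^(2/3) m ≈ 5.001e+09 m = 5.001 Gm.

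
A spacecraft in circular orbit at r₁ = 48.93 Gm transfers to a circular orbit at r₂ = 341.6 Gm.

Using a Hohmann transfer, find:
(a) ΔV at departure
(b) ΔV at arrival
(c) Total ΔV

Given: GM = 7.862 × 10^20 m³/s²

Convert to SI: r₁ = 48.93 Gm = 4.893e+10 m; r₂ = 341.6 Gm = 3.416e+11 m.
Transfer semi-major axis: a_t = (r₁ + r₂)/2 = (4.893e+10 + 3.416e+11)/2 = 1.95265e+11 m.
Circular speeds: v₁ = √(GM/r₁) = 126759 m/s, v₂ = √(GM/r₂) = 47974.2 m/s.
Transfer speeds (vis-viva v² = GM(2/r − 1/a_t)): v₁ᵗ = 167659 m/s, v₂ᵗ = 24015 m/s.
(a) ΔV₁ = |v₁ᵗ − v₁| ≈ 4.09e+04 m/s = 40.9 km/s.
(b) ΔV₂ = |v₂ − v₂ᵗ| ≈ 2.396e+04 m/s = 23.96 km/s.
(c) ΔV_total = ΔV₁ + ΔV₂ ≈ 6.486e+04 m/s = 64.86 km/s.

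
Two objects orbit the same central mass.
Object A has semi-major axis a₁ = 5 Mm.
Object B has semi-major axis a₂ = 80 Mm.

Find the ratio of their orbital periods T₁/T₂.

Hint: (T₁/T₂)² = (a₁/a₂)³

Convert to SI: a₁ = 5 Mm = 5e+06 m; a₂ = 80 Mm = 8e+07 m.
From Kepler's third law, (T₁/T₂)² = (a₁/a₂)³, so T₁/T₂ = (a₁/a₂)^(3/2).
a₁/a₂ = 5e+06 / 8e+07 = 0.0625.
T₁/T₂ = (0.0625)^(3/2) ≈ 0.01562.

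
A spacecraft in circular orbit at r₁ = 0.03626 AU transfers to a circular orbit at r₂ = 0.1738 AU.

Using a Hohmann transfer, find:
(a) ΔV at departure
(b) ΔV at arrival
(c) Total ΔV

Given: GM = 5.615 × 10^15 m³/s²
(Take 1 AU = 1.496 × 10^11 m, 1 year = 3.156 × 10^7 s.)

Convert to SI: r₁ = 0.03626 AU = 5.4245e+09 m; r₂ = 0.1738 AU = 2.60005e+10 m.
Transfer semi-major axis: a_t = (r₁ + r₂)/2 = (5.4245e+09 + 2.60005e+10)/2 = 1.57125e+10 m.
Circular speeds: v₁ = √(GM/r₁) = 1017.41 m/s, v₂ = √(GM/r₂) = 464.712 m/s.
Transfer speeds (vis-viva v² = GM(2/r − 1/a_t)): v₁ᵗ = 1308.77 m/s, v₂ᵗ = 273.05 m/s.
(a) ΔV₁ = |v₁ᵗ − v₁| ≈ 291.4 m/s = 0.06147 AU/year.
(b) ΔV₂ = |v₂ − v₂ᵗ| ≈ 191.7 m/s = 0.04043 AU/year.
(c) ΔV_total = ΔV₁ + ΔV₂ ≈ 483 m/s = 0.1019 AU/year.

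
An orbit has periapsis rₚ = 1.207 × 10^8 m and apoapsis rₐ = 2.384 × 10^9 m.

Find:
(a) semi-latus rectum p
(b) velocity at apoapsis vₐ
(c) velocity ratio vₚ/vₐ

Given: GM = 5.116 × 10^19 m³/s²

(a) From a = (rₚ + rₐ)/2 = 1.25235e+09 m and e = (rₐ − rₚ)/(rₐ + rₚ) = 0.903621, p = a(1 − e²) = 1.25235e+09 · (1 − (0.903621)²) ≈ 2.298e+08 m
(b) With a = (rₚ + rₐ)/2 = 1.25235e+09 m, vₐ = √(GM (2/rₐ − 1/a)) = √(5.116e+19 · (2/2.384e+09 − 1/1.25235e+09)) m/s ≈ 4.548e+04 m/s
(c) Conservation of angular momentum (rₚvₚ = rₐvₐ) gives vₚ/vₐ = rₐ/rₚ = 2.384e+09/1.207e+08 ≈ 19.75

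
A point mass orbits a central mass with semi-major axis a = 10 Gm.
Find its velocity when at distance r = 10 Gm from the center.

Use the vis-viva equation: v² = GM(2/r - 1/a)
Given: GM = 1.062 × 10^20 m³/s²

Convert to SI: a = 10 Gm = 1e+10 m; r = 10 Gm = 1e+10 m.
Vis-viva: v = √(GM · (2/r − 1/a)).
2/r − 1/a = 2/1e+10 − 1/1e+10 = 1e-10 m⁻¹.
v = √(1.062e+20 · 1e-10) m/s ≈ 1.031e+05 m/s = 103.1 km/s.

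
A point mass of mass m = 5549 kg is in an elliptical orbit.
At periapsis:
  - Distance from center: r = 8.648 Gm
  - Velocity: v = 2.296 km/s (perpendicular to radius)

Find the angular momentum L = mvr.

Convert to SI: r = 8.648 Gm = 8.648e+09 m; v = 2.296 km/s = 2296 m/s.
Since v is perpendicular to r, L = m · v · r.
L = 5549 · 2296 · 8.648e+09 kg·m²/s ≈ 1.102e+17 kg·m²/s.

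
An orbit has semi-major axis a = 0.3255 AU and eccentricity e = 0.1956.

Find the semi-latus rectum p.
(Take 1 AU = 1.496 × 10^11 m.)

Convert to SI: a = 0.3255 AU = 4.86948e+10 m.
p = a (1 − e²).
p = 4.86948e+10 · (1 − (0.1956)²) = 4.86948e+10 · 0.961741 ≈ 4.683e+10 m = 0.313 AU.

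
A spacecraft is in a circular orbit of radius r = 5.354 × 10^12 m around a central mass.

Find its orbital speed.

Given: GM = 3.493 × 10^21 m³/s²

For a circular orbit, gravity supplies the centripetal force, so v = √(GM / r).
v = √(3.493e+21 / 5.354e+12) m/s ≈ 2.554e+04 m/s = 25.54 km/s.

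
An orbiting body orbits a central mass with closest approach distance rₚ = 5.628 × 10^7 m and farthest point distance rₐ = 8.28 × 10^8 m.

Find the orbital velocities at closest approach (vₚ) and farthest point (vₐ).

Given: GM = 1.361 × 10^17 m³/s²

Use the vis-viva equation v² = GM(2/r − 1/a) with a = (rₚ + rₐ)/2 = (5.628e+07 + 8.28e+08)/2 = 4.4214e+08 m.
vₚ = √(GM · (2/rₚ − 1/a)) = √(1.361e+17 · (2/5.628e+07 − 1/4.4214e+08)) m/s ≈ 6.73e+04 m/s = 67.3 km/s.
vₐ = √(GM · (2/rₐ − 1/a)) = √(1.361e+17 · (2/8.28e+08 − 1/4.4214e+08)) m/s ≈ 4574 m/s = 4.574 km/s.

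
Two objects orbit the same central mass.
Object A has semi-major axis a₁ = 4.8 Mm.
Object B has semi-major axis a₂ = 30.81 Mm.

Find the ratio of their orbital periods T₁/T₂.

Convert to SI: a₁ = 4.8 Mm = 4.8e+06 m; a₂ = 30.81 Mm = 3.081e+07 m.
From Kepler's third law, (T₁/T₂)² = (a₁/a₂)³, so T₁/T₂ = (a₁/a₂)^(3/2).
a₁/a₂ = 4.8e+06 / 3.081e+07 = 0.155794.
T₁/T₂ = (0.155794)^(3/2) ≈ 0.06149.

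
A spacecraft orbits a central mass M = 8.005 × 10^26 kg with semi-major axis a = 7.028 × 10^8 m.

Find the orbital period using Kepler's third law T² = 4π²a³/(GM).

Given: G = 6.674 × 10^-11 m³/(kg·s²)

GM = G · M = 6.674e-11 · 8.005e+26 = 5.34254e+16 m³/s².
Kepler's third law: T = 2π √(a³ / GM).
Substituting a = 7.028e+08 m and GM = 5.34254e+16 m³/s²:
T = 2π √((7.028e+08)³ / 5.34254e+16) s
T ≈ 5.065e+05 s = 5.862 days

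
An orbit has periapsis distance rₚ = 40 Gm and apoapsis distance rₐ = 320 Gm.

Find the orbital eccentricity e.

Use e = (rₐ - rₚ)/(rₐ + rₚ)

Convert to SI: rₚ = 40 Gm = 4e+10 m; rₐ = 320 Gm = 3.2e+11 m.
e = (rₐ − rₚ) / (rₐ + rₚ).
e = (3.2e+11 − 4e+10) / (3.2e+11 + 4e+10) = 2.8e+11 / 3.6e+11 ≈ 0.7778.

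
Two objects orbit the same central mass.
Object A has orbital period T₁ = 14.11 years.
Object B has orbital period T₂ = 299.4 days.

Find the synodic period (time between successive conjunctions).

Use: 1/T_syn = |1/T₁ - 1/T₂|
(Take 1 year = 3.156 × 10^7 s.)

Convert to SI: T₁ = 14.11 years = 4.45312e+08 s; T₂ = 299.4 days = 2.58682e+07 s.
T_syn = |T₁ · T₂ / (T₁ − T₂)|.
T_syn = |4.45312e+08 · 2.58682e+07 / (4.45312e+08 − 2.58682e+07)| s ≈ 2.746e+07 s = 317.9 days.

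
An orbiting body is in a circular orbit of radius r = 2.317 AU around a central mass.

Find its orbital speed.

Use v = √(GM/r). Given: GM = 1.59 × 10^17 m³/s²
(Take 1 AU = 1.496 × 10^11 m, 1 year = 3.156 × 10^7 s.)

Convert to SI: r = 2.317 AU = 3.46623e+11 m.
For a circular orbit, gravity supplies the centripetal force, so v = √(GM / r).
v = √(1.59e+17 / 3.46623e+11) m/s ≈ 677.3 m/s = 0.1429 AU/year.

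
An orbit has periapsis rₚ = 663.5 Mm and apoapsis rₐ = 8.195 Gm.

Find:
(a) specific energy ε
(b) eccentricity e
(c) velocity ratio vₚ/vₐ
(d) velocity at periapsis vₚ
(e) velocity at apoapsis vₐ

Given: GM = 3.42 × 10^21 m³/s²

Convert to SI: rₚ = 663.5 Mm = 6.635e+08 m; rₐ = 8.195 Gm = 8.195e+09 m.
(a) With a = (rₚ + rₐ)/2 = 4.42925e+09 m, ε = −GM/(2a) = −3.42e+21/(2 · 4.42925e+09) J/kg ≈ -3.861e+11 J/kg
(b) e = (rₐ − rₚ)/(rₐ + rₚ) = (8.195e+09 − 6.635e+08)/(8.195e+09 + 6.635e+08) ≈ 0.8502
(c) Conservation of angular momentum (rₚvₚ = rₐvₐ) gives vₚ/vₐ = rₐ/rₚ = 8.195e+09/6.635e+08 ≈ 12.35
(d) With a = (rₚ + rₐ)/2 = 4.42925e+09 m, vₚ = √(GM (2/rₚ − 1/a)) = √(3.42e+21 · (2/6.635e+08 − 1/4.42925e+09)) m/s ≈ 3.088e+06 m/s
(e) With a = (rₚ + rₐ)/2 = 4.42925e+09 m, vₐ = √(GM (2/rₐ − 1/a)) = √(3.42e+21 · (2/8.195e+09 − 1/4.42925e+09)) m/s ≈ 2.5e+05 m/s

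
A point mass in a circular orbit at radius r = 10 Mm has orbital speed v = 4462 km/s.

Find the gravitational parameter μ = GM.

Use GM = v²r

Convert to SI: r = 10 Mm = 1e+07 m; v = 4462 km/s = 4.462e+06 m/s.
For a circular orbit v² = GM/r, so GM = v² · r.
GM = (4.462e+06)² · 1e+07 m³/s² ≈ 1.991e+20 m³/s² = 1.991 × 10^20 m³/s².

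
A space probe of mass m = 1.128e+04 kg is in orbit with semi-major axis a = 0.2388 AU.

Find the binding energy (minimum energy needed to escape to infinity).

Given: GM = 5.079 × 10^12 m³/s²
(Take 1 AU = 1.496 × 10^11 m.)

Convert to SI: a = 0.2388 AU = 3.57245e+10 m.
Total orbital energy is E = −GMm/(2a); binding energy is E_bind = −E = GMm/(2a).
E_bind = 5.079e+12 · 1.128e+04 / (2 · 3.57245e+10) J ≈ 8.018e+05 J = 801.8 kJ.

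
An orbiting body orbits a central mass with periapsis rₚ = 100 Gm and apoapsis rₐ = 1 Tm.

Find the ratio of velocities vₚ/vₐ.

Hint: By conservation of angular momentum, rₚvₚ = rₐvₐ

Convert to SI: rₚ = 100 Gm = 1e+11 m; rₐ = 1 Tm = 1e+12 m.
Conservation of angular momentum gives rₚvₚ = rₐvₐ, so vₚ/vₐ = rₐ/rₚ.
vₚ/vₐ = 1e+12 / 1e+11 ≈ 10.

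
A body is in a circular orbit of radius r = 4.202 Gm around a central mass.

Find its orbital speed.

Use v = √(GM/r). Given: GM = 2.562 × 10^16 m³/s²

Convert to SI: r = 4.202 Gm = 4.202e+09 m.
For a circular orbit, gravity supplies the centripetal force, so v = √(GM / r).
v = √(2.562e+16 / 4.202e+09) m/s ≈ 2469 m/s = 2.469 km/s.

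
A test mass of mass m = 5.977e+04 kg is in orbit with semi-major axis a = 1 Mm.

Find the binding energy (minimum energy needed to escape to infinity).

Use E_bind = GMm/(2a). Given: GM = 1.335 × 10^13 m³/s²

Convert to SI: a = 1 Mm = 1e+06 m.
Total orbital energy is E = −GMm/(2a); binding energy is E_bind = −E = GMm/(2a).
E_bind = 1.335e+13 · 5.977e+04 / (2 · 1e+06) J ≈ 3.99e+11 J = 399 GJ.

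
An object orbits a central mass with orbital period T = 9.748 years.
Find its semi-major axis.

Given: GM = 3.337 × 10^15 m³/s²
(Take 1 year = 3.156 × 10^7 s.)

Convert to SI: T = 9.748 years = 3.07647e+08 s.
Invert Kepler's third law: a = (GM · T² / (4π²))^(1/3).
Substituting T = 3.07647e+08 s and GM = 3.337e+15 m³/s²:
a = (3.337e+15 · (3.07647e+08)² / (4π²))^(1/3) m
a ≈ 2e+10 m = 20 Gm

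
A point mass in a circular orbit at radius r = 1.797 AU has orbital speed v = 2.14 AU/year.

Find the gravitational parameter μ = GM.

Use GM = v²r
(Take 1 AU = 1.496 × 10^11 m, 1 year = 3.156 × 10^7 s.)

Convert to SI: r = 1.797 AU = 2.68831e+11 m; v = 2.14 AU/year = 10144 m/s.
For a circular orbit v² = GM/r, so GM = v² · r.
GM = (10144)² · 2.68831e+11 m³/s² ≈ 2.766e+19 m³/s² = 2.766 × 10^19 m³/s².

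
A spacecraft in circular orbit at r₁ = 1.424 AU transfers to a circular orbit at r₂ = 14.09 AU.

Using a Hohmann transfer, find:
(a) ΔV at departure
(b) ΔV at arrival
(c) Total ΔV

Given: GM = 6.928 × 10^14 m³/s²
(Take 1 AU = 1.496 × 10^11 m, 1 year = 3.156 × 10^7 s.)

Convert to SI: r₁ = 1.424 AU = 2.1303e+11 m; r₂ = 14.09 AU = 2.10786e+12 m.
Transfer semi-major axis: a_t = (r₁ + r₂)/2 = (2.1303e+11 + 2.10786e+12)/2 = 1.16045e+12 m.
Circular speeds: v₁ = √(GM/r₁) = 57.0273 m/s, v₂ = √(GM/r₂) = 18.1294 m/s.
Transfer speeds (vis-viva v² = GM(2/r − 1/a_t)): v₁ᵗ = 76.8585 m/s, v₂ᵗ = 7.76767 m/s.
(a) ΔV₁ = |v₁ᵗ − v₁| ≈ 19.83 m/s = 0.004184 AU/year.
(b) ΔV₂ = |v₂ − v₂ᵗ| ≈ 10.36 m/s = 0.002186 AU/year.
(c) ΔV_total = ΔV₁ + ΔV₂ ≈ 30.19 m/s = 0.00637 AU/year.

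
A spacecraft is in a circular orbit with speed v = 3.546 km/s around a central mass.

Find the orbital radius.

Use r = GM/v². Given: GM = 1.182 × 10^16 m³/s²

Convert to SI: v = 3.546 km/s = 3546 m/s.
For a circular orbit, v² = GM / r, so r = GM / v².
r = 1.182e+16 / (3546)² m ≈ 9.4e+08 m = 940 Mm.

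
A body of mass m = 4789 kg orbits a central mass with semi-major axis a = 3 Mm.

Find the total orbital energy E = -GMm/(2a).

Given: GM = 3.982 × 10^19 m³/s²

Convert to SI: a = 3 Mm = 3e+06 m.
E = −GMm / (2a).
E = −3.982e+19 · 4789 / (2 · 3e+06) J ≈ -3.178e+16 J = -31.78 PJ.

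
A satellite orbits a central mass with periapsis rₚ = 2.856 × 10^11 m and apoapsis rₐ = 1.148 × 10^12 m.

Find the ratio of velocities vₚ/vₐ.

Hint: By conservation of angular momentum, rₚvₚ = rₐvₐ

Conservation of angular momentum gives rₚvₚ = rₐvₐ, so vₚ/vₐ = rₐ/rₚ.
vₚ/vₐ = 1.148e+12 / 2.856e+11 ≈ 4.02.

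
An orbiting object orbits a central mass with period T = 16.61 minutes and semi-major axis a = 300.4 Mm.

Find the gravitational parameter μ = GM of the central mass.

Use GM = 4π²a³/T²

Convert to SI: T = 16.61 minutes = 996.6 s; a = 300.4 Mm = 3.004e+08 m.
GM = 4π² · a³ / T².
GM = 4π² · (3.004e+08)³ / (996.6)² m³/s² ≈ 1.078e+21 m³/s² = 1.078 × 10^21 m³/s².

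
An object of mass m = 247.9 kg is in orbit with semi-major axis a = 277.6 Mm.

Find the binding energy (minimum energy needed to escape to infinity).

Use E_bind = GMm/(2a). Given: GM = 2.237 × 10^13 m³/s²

Convert to SI: a = 277.6 Mm = 2.776e+08 m.
Total orbital energy is E = −GMm/(2a); binding energy is E_bind = −E = GMm/(2a).
E_bind = 2.237e+13 · 247.9 / (2 · 2.776e+08) J ≈ 9.988e+06 J = 9.988 MJ.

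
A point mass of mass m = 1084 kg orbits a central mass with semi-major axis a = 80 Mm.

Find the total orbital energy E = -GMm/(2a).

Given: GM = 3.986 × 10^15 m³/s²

Convert to SI: a = 80 Mm = 8e+07 m.
E = −GMm / (2a).
E = −3.986e+15 · 1084 / (2 · 8e+07) J ≈ -2.701e+10 J = -27.01 GJ.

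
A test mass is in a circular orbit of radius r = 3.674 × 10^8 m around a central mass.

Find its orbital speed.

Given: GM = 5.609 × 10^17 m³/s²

For a circular orbit, gravity supplies the centripetal force, so v = √(GM / r).
v = √(5.609e+17 / 3.674e+08) m/s ≈ 3.907e+04 m/s = 39.07 km/s.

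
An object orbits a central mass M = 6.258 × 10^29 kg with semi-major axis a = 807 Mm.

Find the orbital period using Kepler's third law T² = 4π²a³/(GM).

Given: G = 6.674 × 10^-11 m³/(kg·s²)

Convert to SI: a = 807 Mm = 8.07e+08 m.
GM = G · M = 6.674e-11 · 6.258e+29 = 4.17659e+19 m³/s².
Kepler's third law: T = 2π √(a³ / GM).
Substituting a = 8.07e+08 m and GM = 4.17659e+19 m³/s²:
T = 2π √((8.07e+08)³ / 4.17659e+19) s
T ≈ 2.229e+04 s = 6.191 hours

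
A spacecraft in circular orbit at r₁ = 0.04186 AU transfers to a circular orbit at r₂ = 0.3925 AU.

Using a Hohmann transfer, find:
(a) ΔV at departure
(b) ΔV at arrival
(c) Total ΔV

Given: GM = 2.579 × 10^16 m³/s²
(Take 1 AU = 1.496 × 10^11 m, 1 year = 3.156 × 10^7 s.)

Convert to SI: r₁ = 0.04186 AU = 6.26226e+09 m; r₂ = 0.3925 AU = 5.8718e+10 m.
Transfer semi-major axis: a_t = (r₁ + r₂)/2 = (6.26226e+09 + 5.8718e+10)/2 = 3.24901e+10 m.
Circular speeds: v₁ = √(GM/r₁) = 2029.37 m/s, v₂ = √(GM/r₂) = 662.735 m/s.
Transfer speeds (vis-viva v² = GM(2/r − 1/a_t)): v₁ᵗ = 2728.16 m/s, v₂ᵗ = 290.958 m/s.
(a) ΔV₁ = |v₁ᵗ − v₁| ≈ 698.8 m/s = 0.1474 AU/year.
(b) ΔV₂ = |v₂ − v₂ᵗ| ≈ 371.8 m/s = 0.07843 AU/year.
(c) ΔV_total = ΔV₁ + ΔV₂ ≈ 1071 m/s = 0.2259 AU/year.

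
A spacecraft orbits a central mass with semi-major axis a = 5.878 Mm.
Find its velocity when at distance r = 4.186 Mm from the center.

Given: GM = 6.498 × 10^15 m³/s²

Convert to SI: a = 5.878 Mm = 5.878e+06 m; r = 4.186 Mm = 4.186e+06 m.
Vis-viva: v = √(GM · (2/r − 1/a)).
2/r − 1/a = 2/4.186e+06 − 1/5.878e+06 = 3.07657e-07 m⁻¹.
v = √(6.498e+15 · 3.07657e-07) m/s ≈ 4.471e+04 m/s = 44.71 km/s.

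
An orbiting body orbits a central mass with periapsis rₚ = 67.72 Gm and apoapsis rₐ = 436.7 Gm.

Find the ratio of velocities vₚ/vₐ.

Convert to SI: rₚ = 67.72 Gm = 6.772e+10 m; rₐ = 436.7 Gm = 4.367e+11 m.
Conservation of angular momentum gives rₚvₚ = rₐvₐ, so vₚ/vₐ = rₐ/rₚ.
vₚ/vₐ = 4.367e+11 / 6.772e+10 ≈ 6.449.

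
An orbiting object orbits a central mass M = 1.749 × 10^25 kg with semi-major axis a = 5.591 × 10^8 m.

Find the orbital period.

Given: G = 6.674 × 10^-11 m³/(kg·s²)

GM = G · M = 6.674e-11 · 1.749e+25 = 1.16728e+15 m³/s².
Kepler's third law: T = 2π √(a³ / GM).
Substituting a = 5.591e+08 m and GM = 1.16728e+15 m³/s²:
T = 2π √((5.591e+08)³ / 1.16728e+15) s
T ≈ 2.431e+06 s = 28.14 days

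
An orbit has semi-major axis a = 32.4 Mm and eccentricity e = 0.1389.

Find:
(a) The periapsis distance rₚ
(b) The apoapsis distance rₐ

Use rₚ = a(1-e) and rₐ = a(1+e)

Convert to SI: a = 32.4 Mm = 3.24e+07 m.
(a) rₚ = a(1 − e) = 3.24e+07 · (1 − 0.1389) = 3.24e+07 · 0.8611 ≈ 2.79e+07 m = 27.9 Mm.
(b) rₐ = a(1 + e) = 3.24e+07 · (1 + 0.1389) = 3.24e+07 · 1.1389 ≈ 3.69e+07 m = 36.9 Mm.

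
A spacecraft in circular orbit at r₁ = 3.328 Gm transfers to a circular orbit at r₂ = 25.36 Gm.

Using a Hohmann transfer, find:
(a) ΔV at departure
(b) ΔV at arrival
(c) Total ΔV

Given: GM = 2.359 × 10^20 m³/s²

Convert to SI: r₁ = 3.328 Gm = 3.328e+09 m; r₂ = 25.36 Gm = 2.536e+10 m.
Transfer semi-major axis: a_t = (r₁ + r₂)/2 = (3.328e+09 + 2.536e+10)/2 = 1.4344e+10 m.
Circular speeds: v₁ = √(GM/r₁) = 266239 m/s, v₂ = √(GM/r₂) = 96447.1 m/s.
Transfer speeds (vis-viva v² = GM(2/r − 1/a_t)): v₁ᵗ = 354007 m/s, v₂ᵗ = 46456.4 m/s.
(a) ΔV₁ = |v₁ᵗ − v₁| ≈ 8.777e+04 m/s = 87.77 km/s.
(b) ΔV₂ = |v₂ − v₂ᵗ| ≈ 4.999e+04 m/s = 49.99 km/s.
(c) ΔV_total = ΔV₁ + ΔV₂ ≈ 1.378e+05 m/s = 137.8 km/s.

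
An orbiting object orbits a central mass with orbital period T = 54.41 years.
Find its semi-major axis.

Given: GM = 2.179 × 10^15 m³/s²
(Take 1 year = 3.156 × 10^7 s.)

Convert to SI: T = 54.41 years = 1.71718e+09 s.
Invert Kepler's third law: a = (GM · T² / (4π²))^(1/3).
Substituting T = 1.71718e+09 s and GM = 2.179e+15 m³/s²:
a = (2.179e+15 · (1.71718e+09)² / (4π²))^(1/3) m
a ≈ 5.46e+10 m = 54.6 Gm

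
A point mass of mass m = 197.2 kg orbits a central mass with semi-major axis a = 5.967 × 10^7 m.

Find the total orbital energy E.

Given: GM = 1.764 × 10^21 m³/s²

E = −GMm / (2a).
E = −1.764e+21 · 197.2 / (2 · 5.967e+07) J ≈ -2.915e+15 J = -2.915 PJ.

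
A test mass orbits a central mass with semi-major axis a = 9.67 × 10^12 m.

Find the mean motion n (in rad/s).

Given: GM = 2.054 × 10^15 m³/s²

n = √(GM / a³).
n = √(2.054e+15 / (9.67e+12)³) rad/s ≈ 1.507e-12 rad/s.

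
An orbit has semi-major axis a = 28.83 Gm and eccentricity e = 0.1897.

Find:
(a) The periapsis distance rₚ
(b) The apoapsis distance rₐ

Convert to SI: a = 28.83 Gm = 2.883e+10 m.
(a) rₚ = a(1 − e) = 2.883e+10 · (1 − 0.1897) = 2.883e+10 · 0.8103 ≈ 2.336e+10 m = 23.36 Gm.
(b) rₐ = a(1 + e) = 2.883e+10 · (1 + 0.1897) = 2.883e+10 · 1.1897 ≈ 3.43e+10 m = 34.3 Gm.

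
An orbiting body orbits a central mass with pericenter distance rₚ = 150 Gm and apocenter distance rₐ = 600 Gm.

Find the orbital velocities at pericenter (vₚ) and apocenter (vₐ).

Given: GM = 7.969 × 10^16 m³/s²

Convert to SI: rₚ = 150 Gm = 1.5e+11 m; rₐ = 600 Gm = 6e+11 m.
Use the vis-viva equation v² = GM(2/r − 1/a) with a = (rₚ + rₐ)/2 = (1.5e+11 + 6e+11)/2 = 3.75e+11 m.
vₚ = √(GM · (2/rₚ − 1/a)) = √(7.969e+16 · (2/1.5e+11 − 1/3.75e+11)) m/s ≈ 922 m/s = 922 m/s.
vₐ = √(GM · (2/rₐ − 1/a)) = √(7.969e+16 · (2/6e+11 − 1/3.75e+11)) m/s ≈ 230.5 m/s = 230.5 m/s.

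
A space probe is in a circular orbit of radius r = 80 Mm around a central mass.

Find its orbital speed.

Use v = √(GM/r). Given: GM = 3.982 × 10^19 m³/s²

Convert to SI: r = 80 Mm = 8e+07 m.
For a circular orbit, gravity supplies the centripetal force, so v = √(GM / r).
v = √(3.982e+19 / 8e+07) m/s ≈ 7.055e+05 m/s = 705.5 km/s.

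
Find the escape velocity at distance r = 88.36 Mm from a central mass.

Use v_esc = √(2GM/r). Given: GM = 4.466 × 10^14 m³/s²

Convert to SI: r = 88.36 Mm = 8.836e+07 m.
Escape velocity comes from setting total energy to zero: ½v² − GM/r = 0 ⇒ v_esc = √(2GM / r).
v_esc = √(2 · 4.466e+14 / 8.836e+07) m/s ≈ 3179 m/s = 3.179 km/s.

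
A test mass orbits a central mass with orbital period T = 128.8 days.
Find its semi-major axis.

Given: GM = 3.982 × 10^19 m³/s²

Convert to SI: T = 128.8 days = 1.11283e+07 s.
Invert Kepler's third law: a = (GM · T² / (4π²))^(1/3).
Substituting T = 1.11283e+07 s and GM = 3.982e+19 m³/s²:
a = (3.982e+19 · (1.11283e+07)² / (4π²))^(1/3) m
a ≈ 4.999e+10 m = 49.99 Gm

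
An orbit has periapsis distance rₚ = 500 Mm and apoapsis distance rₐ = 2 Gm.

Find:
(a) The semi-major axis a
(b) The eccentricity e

Convert to SI: rₚ = 500 Mm = 5e+08 m; rₐ = 2 Gm = 2e+09 m.
(a) a = (rₚ + rₐ) / 2 = (5e+08 + 2e+09) / 2 ≈ 1.25e+09 m = 1.25 Gm.
(b) e = (rₐ − rₚ) / (rₐ + rₚ) = (2e+09 − 5e+08) / (2e+09 + 5e+08) ≈ 0.6.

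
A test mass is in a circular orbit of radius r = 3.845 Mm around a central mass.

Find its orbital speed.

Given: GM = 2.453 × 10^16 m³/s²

Convert to SI: r = 3.845 Mm = 3.845e+06 m.
For a circular orbit, gravity supplies the centripetal force, so v = √(GM / r).
v = √(2.453e+16 / 3.845e+06) m/s ≈ 7.987e+04 m/s = 79.87 km/s.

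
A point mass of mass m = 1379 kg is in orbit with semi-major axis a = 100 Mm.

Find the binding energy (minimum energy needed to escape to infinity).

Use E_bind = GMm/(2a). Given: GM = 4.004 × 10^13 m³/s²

Convert to SI: a = 100 Mm = 1e+08 m.
Total orbital energy is E = −GMm/(2a); binding energy is E_bind = −E = GMm/(2a).
E_bind = 4.004e+13 · 1379 / (2 · 1e+08) J ≈ 2.761e+08 J = 276.1 MJ.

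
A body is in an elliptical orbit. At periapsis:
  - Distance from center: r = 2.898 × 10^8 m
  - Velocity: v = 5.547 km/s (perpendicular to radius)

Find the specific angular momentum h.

Convert to SI: v = 5.547 km/s = 5547 m/s.
With v perpendicular to r, h = r · v.
h = 2.898e+08 · 5547 m²/s ≈ 1.608e+12 m²/s.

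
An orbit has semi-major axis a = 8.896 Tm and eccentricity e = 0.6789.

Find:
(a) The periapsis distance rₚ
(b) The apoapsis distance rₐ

Convert to SI: a = 8.896 Tm = 8.896e+12 m.
(a) rₚ = a(1 − e) = 8.896e+12 · (1 − 0.6789) = 8.896e+12 · 0.3211 ≈ 2.857e+12 m = 2.857 Tm.
(b) rₐ = a(1 + e) = 8.896e+12 · (1 + 0.6789) = 8.896e+12 · 1.6789 ≈ 1.494e+13 m = 14.94 Tm.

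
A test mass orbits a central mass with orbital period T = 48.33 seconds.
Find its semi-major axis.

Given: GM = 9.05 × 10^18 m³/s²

Invert Kepler's third law: a = (GM · T² / (4π²))^(1/3).
Substituting T = 48.33 s and GM = 9.05e+18 m³/s²:
a = (9.05e+18 · (48.33)² / (4π²))^(1/3) m
a ≈ 8.12e+06 m = 8.12 Mm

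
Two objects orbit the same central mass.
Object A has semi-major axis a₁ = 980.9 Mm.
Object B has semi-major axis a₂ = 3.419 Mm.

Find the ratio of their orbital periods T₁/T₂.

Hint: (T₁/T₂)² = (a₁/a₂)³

Convert to SI: a₁ = 980.9 Mm = 9.809e+08 m; a₂ = 3.419 Mm = 3.419e+06 m.
From Kepler's third law, (T₁/T₂)² = (a₁/a₂)³, so T₁/T₂ = (a₁/a₂)^(3/2).
a₁/a₂ = 9.809e+08 / 3.419e+06 = 286.897.
T₁/T₂ = (286.897)^(3/2) ≈ 4859.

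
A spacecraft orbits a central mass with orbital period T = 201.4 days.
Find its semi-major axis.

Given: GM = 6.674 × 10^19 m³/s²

Convert to SI: T = 201.4 days = 1.7401e+07 s.
Invert Kepler's third law: a = (GM · T² / (4π²))^(1/3).
Substituting T = 1.7401e+07 s and GM = 6.674e+19 m³/s²:
a = (6.674e+19 · (1.7401e+07)² / (4π²))^(1/3) m
a ≈ 7.999e+10 m = 79.99 Gm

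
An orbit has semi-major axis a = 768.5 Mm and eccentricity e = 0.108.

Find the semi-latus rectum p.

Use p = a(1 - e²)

Convert to SI: a = 768.5 Mm = 7.685e+08 m.
p = a (1 − e²).
p = 7.685e+08 · (1 − (0.108)²) = 7.685e+08 · 0.988336 ≈ 7.595e+08 m = 759.5 Mm.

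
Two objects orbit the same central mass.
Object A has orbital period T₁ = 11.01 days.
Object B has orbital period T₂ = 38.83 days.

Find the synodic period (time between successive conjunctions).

Convert to SI: T₁ = 11.01 days = 951264 s; T₂ = 38.83 days = 3.35491e+06 s.
T_syn = |T₁ · T₂ / (T₁ − T₂)|.
T_syn = |951264 · 3.35491e+06 / (951264 − 3.35491e+06)| s ≈ 1.328e+06 s = 15.37 days.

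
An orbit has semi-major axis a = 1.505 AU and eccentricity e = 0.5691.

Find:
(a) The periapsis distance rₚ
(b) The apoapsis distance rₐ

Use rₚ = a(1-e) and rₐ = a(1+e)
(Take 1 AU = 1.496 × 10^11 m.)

Convert to SI: a = 1.505 AU = 2.25148e+11 m.
(a) rₚ = a(1 − e) = 2.25148e+11 · (1 − 0.5691) = 2.25148e+11 · 0.4309 ≈ 9.702e+10 m = 0.6485 AU.
(b) rₐ = a(1 + e) = 2.25148e+11 · (1 + 0.5691) = 2.25148e+11 · 1.5691 ≈ 3.533e+11 m = 2.361 AU.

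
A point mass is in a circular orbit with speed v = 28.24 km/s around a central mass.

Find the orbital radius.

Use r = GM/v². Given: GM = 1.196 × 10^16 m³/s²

Convert to SI: v = 28.24 km/s = 28240 m/s.
For a circular orbit, v² = GM / r, so r = GM / v².
r = 1.196e+16 / (28240)² m ≈ 1.5e+07 m = 15 Mm.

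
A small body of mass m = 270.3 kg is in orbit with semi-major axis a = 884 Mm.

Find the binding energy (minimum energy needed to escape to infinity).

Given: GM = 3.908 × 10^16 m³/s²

Convert to SI: a = 884 Mm = 8.84e+08 m.
Total orbital energy is E = −GMm/(2a); binding energy is E_bind = −E = GMm/(2a).
E_bind = 3.908e+16 · 270.3 / (2 · 8.84e+08) J ≈ 5.975e+09 J = 5.975 GJ.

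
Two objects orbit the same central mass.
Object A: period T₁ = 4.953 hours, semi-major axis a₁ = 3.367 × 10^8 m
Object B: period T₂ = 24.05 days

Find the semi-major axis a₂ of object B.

Convert to SI: T₁ = 4.953 hours = 17830.8 s; T₂ = 24.05 days = 2.07792e+06 s.
Kepler's third law: (T₁/T₂)² = (a₁/a₂)³ ⇒ a₂ = a₁ · (T₂/T₁)^(2/3).
T₂/T₁ = 2.07792e+06 / 17830.8 = 116.535.
a₂ = 3.367e+08 · (116.535)^(2/3) m ≈ 8.033e+09 m = 8.033 × 10^9 m.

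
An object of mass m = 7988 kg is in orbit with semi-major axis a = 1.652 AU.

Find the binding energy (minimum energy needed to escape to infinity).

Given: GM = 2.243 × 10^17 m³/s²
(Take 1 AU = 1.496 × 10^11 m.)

Convert to SI: a = 1.652 AU = 2.47139e+11 m.
Total orbital energy is E = −GMm/(2a); binding energy is E_bind = −E = GMm/(2a).
E_bind = 2.243e+17 · 7988 / (2 · 2.47139e+11) J ≈ 3.625e+09 J = 3.625 GJ.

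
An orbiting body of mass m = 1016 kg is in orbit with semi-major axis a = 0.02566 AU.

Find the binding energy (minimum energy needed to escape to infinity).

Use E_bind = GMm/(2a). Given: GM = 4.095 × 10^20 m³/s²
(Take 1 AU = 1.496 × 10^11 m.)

Convert to SI: a = 0.02566 AU = 3.83874e+09 m.
Total orbital energy is E = −GMm/(2a); binding energy is E_bind = −E = GMm/(2a).
E_bind = 4.095e+20 · 1016 / (2 · 3.83874e+09) J ≈ 5.419e+13 J = 54.19 TJ.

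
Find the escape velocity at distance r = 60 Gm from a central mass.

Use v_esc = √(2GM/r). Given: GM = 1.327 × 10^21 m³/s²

Convert to SI: r = 60 Gm = 6e+10 m.
Escape velocity comes from setting total energy to zero: ½v² − GM/r = 0 ⇒ v_esc = √(2GM / r).
v_esc = √(2 · 1.327e+21 / 6e+10) m/s ≈ 2.103e+05 m/s = 210.3 km/s.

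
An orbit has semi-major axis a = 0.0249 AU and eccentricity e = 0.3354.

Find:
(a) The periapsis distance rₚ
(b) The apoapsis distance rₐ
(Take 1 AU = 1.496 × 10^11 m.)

Convert to SI: a = 0.0249 AU = 3.72504e+09 m.
(a) rₚ = a(1 − e) = 3.72504e+09 · (1 − 0.3354) = 3.72504e+09 · 0.6646 ≈ 2.476e+09 m = 0.01655 AU.
(b) rₐ = a(1 + e) = 3.72504e+09 · (1 + 0.3354) = 3.72504e+09 · 1.3354 ≈ 4.974e+09 m = 0.03325 AU.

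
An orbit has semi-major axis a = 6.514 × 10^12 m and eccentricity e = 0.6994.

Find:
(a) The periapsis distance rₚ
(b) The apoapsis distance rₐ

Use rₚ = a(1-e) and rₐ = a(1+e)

(a) rₚ = a(1 − e) = 6.514e+12 · (1 − 0.6994) = 6.514e+12 · 0.3006 ≈ 1.958e+12 m = 1.958 × 10^12 m.
(b) rₐ = a(1 + e) = 6.514e+12 · (1 + 0.6994) = 6.514e+12 · 1.6994 ≈ 1.107e+13 m = 1.107 × 10^13 m.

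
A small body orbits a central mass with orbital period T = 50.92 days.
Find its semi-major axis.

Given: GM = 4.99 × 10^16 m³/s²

Convert to SI: T = 50.92 days = 4.39949e+06 s.
Invert Kepler's third law: a = (GM · T² / (4π²))^(1/3).
Substituting T = 4.39949e+06 s and GM = 4.99e+16 m³/s²:
a = (4.99e+16 · (4.39949e+06)² / (4π²))^(1/3) m
a ≈ 2.903e+09 m = 2.903 × 10^9 m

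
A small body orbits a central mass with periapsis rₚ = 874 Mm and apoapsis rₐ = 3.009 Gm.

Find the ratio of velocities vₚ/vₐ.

Convert to SI: rₚ = 874 Mm = 8.74e+08 m; rₐ = 3.009 Gm = 3.009e+09 m.
Conservation of angular momentum gives rₚvₚ = rₐvₐ, so vₚ/vₐ = rₐ/rₚ.
vₚ/vₐ = 3.009e+09 / 8.74e+08 ≈ 3.443.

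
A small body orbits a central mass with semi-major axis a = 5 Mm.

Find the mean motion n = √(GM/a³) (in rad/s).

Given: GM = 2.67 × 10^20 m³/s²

Convert to SI: a = 5 Mm = 5e+06 m.
n = √(GM / a³).
n = √(2.67e+20 / (5e+06)³) rad/s ≈ 1.462 rad/s.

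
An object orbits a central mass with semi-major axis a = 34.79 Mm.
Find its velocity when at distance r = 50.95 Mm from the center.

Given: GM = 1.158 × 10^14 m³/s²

Convert to SI: a = 34.79 Mm = 3.479e+07 m; r = 50.95 Mm = 5.095e+07 m.
Vis-viva: v = √(GM · (2/r − 1/a)).
2/r − 1/a = 2/5.095e+07 − 1/3.479e+07 = 1.05103e-08 m⁻¹.
v = √(1.158e+14 · 1.05103e-08) m/s ≈ 1103 m/s = 1.103 km/s.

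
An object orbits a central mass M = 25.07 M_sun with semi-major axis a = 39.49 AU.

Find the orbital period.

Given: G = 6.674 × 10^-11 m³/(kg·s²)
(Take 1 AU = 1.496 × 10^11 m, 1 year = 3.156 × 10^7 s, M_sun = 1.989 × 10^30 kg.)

Convert to SI: a = 39.49 AU = 5.9077e+12 m; M = 25.07 M_sun = 4.98642e+31 kg.
GM = G · M = 6.674e-11 · 4.98642e+31 = 3.32794e+21 m³/s².
Kepler's third law: T = 2π √(a³ / GM).
Substituting a = 5.9077e+12 m and GM = 3.32794e+21 m³/s²:
T = 2π √((5.9077e+12)³ / 3.32794e+21) s
T ≈ 1.564e+09 s = 49.55 years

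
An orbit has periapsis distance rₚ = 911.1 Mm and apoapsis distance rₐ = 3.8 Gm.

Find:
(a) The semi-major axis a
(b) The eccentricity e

Convert to SI: rₚ = 911.1 Mm = 9.111e+08 m; rₐ = 3.8 Gm = 3.8e+09 m.
(a) a = (rₚ + rₐ) / 2 = (9.111e+08 + 3.8e+09) / 2 ≈ 2.356e+09 m = 2.356 Gm.
(b) e = (rₐ − rₚ) / (rₐ + rₚ) = (3.8e+09 − 9.111e+08) / (3.8e+09 + 9.111e+08) ≈ 0.6132.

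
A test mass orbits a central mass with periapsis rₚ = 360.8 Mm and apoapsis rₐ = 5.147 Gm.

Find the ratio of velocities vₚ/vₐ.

Convert to SI: rₚ = 360.8 Mm = 3.608e+08 m; rₐ = 5.147 Gm = 5.147e+09 m.
Conservation of angular momentum gives rₚvₚ = rₐvₐ, so vₚ/vₐ = rₐ/rₚ.
vₚ/vₐ = 5.147e+09 / 3.608e+08 ≈ 14.27.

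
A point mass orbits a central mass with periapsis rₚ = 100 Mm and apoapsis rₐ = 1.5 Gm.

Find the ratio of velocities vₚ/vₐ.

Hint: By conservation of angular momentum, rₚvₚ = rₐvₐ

Convert to SI: rₚ = 100 Mm = 1e+08 m; rₐ = 1.5 Gm = 1.5e+09 m.
Conservation of angular momentum gives rₚvₚ = rₐvₐ, so vₚ/vₐ = rₐ/rₚ.
vₚ/vₐ = 1.5e+09 / 1e+08 ≈ 15.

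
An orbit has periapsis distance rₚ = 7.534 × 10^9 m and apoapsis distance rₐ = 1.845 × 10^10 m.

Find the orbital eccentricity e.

e = (rₐ − rₚ) / (rₐ + rₚ).
e = (1.845e+10 − 7.534e+09) / (1.845e+10 + 7.534e+09) = 1.0916e+10 / 2.5984e+10 ≈ 0.4201.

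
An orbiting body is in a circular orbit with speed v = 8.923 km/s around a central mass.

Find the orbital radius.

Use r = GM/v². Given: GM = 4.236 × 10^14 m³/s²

Convert to SI: v = 8.923 km/s = 8923 m/s.
For a circular orbit, v² = GM / r, so r = GM / v².
r = 4.236e+14 / (8923)² m ≈ 5.32e+06 m = 5.32 Mm.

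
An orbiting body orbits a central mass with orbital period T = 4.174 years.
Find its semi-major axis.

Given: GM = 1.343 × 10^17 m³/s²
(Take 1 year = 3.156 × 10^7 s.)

Convert to SI: T = 4.174 years = 1.31731e+08 s.
Invert Kepler's third law: a = (GM · T² / (4π²))^(1/3).
Substituting T = 1.31731e+08 s and GM = 1.343e+17 m³/s²:
a = (1.343e+17 · (1.31731e+08)² / (4π²))^(1/3) m
a ≈ 3.894e+10 m = 38.94 Gm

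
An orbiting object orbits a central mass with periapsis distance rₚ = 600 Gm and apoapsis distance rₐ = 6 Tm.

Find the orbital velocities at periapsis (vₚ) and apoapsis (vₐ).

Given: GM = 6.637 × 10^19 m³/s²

Convert to SI: rₚ = 600 Gm = 6e+11 m; rₐ = 6 Tm = 6e+12 m.
Use the vis-viva equation v² = GM(2/r − 1/a) with a = (rₚ + rₐ)/2 = (6e+11 + 6e+12)/2 = 3.3e+12 m.
vₚ = √(GM · (2/rₚ − 1/a)) = √(6.637e+19 · (2/6e+11 − 1/3.3e+12)) m/s ≈ 1.418e+04 m/s = 14.18 km/s.
vₐ = √(GM · (2/rₐ − 1/a)) = √(6.637e+19 · (2/6e+12 − 1/3.3e+12)) m/s ≈ 1418 m/s = 1.418 km/s.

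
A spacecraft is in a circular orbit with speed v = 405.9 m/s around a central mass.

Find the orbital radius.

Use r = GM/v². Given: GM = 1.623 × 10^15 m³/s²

For a circular orbit, v² = GM / r, so r = GM / v².
r = 1.623e+15 / (405.9)² m ≈ 9.851e+09 m = 9.851 Gm.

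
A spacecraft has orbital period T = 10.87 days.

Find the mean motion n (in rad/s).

Convert to SI: T = 10.87 days = 939168 s.
n = 2π / T.
n = 2π / 939168 s ≈ 6.69e-06 rad/s.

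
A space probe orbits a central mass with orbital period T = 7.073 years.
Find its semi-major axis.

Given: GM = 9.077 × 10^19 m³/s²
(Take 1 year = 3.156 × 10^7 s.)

Convert to SI: T = 7.073 years = 2.23224e+08 s.
Invert Kepler's third law: a = (GM · T² / (4π²))^(1/3).
Substituting T = 2.23224e+08 s and GM = 9.077e+19 m³/s²:
a = (9.077e+19 · (2.23224e+08)² / (4π²))^(1/3) m
a ≈ 4.857e+11 m = 485.7 Gm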